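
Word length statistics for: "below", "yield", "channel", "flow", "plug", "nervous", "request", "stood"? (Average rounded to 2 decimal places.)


Lengths: "below"=5, "yield"=5, "channel"=7, "flow"=4, "plug"=4, "nervous"=7, "request"=7, "stood"=5
Sum = 44, Count = 8
Average = 44/8 = 5.50
= avg=5.50, min=4, max=7


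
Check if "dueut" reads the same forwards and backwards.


Word: "dueut"
Reversed: "tueud"
Forward == Backward? dueut != tueud
Palindrome = No


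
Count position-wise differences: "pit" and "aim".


Comparing character by character (same length = 3):
  Pos 0: 'p' vs 'a' !=
  Pos 1: 'i' vs 'i' =
  Pos 2: 't' vs 'm' !=
Hamming distance = 2


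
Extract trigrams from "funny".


Word: "funny" (length 5)
Number of trigrams = 5 - 3 + 1 = 3
  Position 0: "fun"
  Position 1: "unn"
  Position 2: "nny"
Trigrams = "fun", "unn", "nny"


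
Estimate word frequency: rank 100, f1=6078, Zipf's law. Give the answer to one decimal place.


Zipf's law: f(r) = f(1) / r
f(1) = 6078
f(100) = 6078 / 100
= 60.8 occurrences


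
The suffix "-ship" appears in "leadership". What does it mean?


Suffix: -ship
Example: leadership = leader + -ship
Meaning = state / position


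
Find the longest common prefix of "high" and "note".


Word 1: "high"
Word 2: "note"
Comparing from start:
  Pos 0: 'h' != 'n' (stop)
LCP = "" (length 0)


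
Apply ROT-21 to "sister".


Word: "sister"
Shift: 21
Each letter → (letter + shift) mod 26:
  's' (18) + 21 = 13 → 'n'
  'i' (8) + 21 = 3 → 'd'
  's' (18) + 21 = 13 → 'n'
  't' (19) + 21 = 14 → 'o'
  'e' (4) + 21 = 25 → 'z'
  'r' (17) + 21 = 12 → 'm'
Result = "ndnozm"


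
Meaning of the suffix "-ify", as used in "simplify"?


Suffix: -ify
Example: simplify = simple + -ify, with a spelling change
Meaning = to make


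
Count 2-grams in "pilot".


Word: "pilot" (length 5)
Number of 2-grams = length - 2 + 1 = 5 - 2 + 1
= 4


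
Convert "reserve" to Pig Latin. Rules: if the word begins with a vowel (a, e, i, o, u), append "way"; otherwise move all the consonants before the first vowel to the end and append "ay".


Word: "reserve"
Starts with consonant(s) → move to end, add 'ay'
Consonant cluster: "r"
Pig Latin = "eserveray"


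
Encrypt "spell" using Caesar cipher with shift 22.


Word: "spell"
Shift: 22
Each letter → (letter + shift) mod 26:
  's' (18) + 22 = 14 → 'o'
  'p' (15) + 22 = 11 → 'l'
  'e' (4) + 22 = 0 → 'a'
  'l' (11) + 22 = 7 → 'h'
  'l' (11) + 22 = 7 → 'h'
Result = "olahh"


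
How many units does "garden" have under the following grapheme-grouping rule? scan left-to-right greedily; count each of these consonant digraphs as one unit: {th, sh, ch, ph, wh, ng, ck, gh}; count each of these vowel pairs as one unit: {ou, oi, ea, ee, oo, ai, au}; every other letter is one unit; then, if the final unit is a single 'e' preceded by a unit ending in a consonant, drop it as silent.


Word: "garden" (6 letters)
Left-to-right scan:
  1. 'g' (letter)
  2. 'a' (letter)
  3. 'r' (letter)
  4. 'd' (letter)
  5. 'e' (letter)
  6. 'n' (letter)
Units from scan: 6
Sound units = 6 units


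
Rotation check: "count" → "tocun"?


Word: "count", Candidate: "tocun"
Method: check if candidate is substring of word+word
"countcount" contains "tocun"? No
Is rotation = No


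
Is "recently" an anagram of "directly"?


Word 1: "directly" → sorted: cdeilrty
Word 2: "recently" → sorted: ceelnrty
Same letters? cdeilrty != ceelnrty
Anagram = No


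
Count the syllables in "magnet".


Word: "magnet"
Syllable breakdown: mag / net
Counting: 2 parts
= 2 syllables


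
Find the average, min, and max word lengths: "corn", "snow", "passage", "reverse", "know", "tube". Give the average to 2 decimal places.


Lengths: "corn"=4, "snow"=4, "passage"=7, "reverse"=7, "know"=4, "tube"=4
Sum = 30, Count = 6
Average = 30/6 = 5.00
= avg=5.00, min=4, max=7


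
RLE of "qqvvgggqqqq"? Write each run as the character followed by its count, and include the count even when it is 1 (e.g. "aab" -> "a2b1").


String: "qqvvgggqqqq"
Scanning for consecutive runs:
  'q' x 2
  'v' x 2
  'g' x 3
  'q' x 4
RLE = "q2v2g3q4"


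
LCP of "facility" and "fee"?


Word 1: "facility"
Word 2: "fee"
Comparing from start:
  Pos 0: 'f' == 'f'
  Pos 1: 'a' != 'e' (stop)
LCP = "f" (length 1)


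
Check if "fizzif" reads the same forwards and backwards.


Word: "fizzif"
Reversed: "fizzif"
Forward == Backward? fizzif == fizzif
Palindrome = Yes


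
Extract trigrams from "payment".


Word: "payment" (length 7)
Number of trigrams = 7 - 3 + 1 = 5
  Position 0: "pay"
  Position 1: "aym"
  Position 2: "yme"
  Position 3: "men"
  Position 4: "ent"
Trigrams = "pay", "aym", "yme", "men", "ent"


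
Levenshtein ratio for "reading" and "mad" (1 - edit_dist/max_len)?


Word 1: "reading" (length 7)
Word 2: "mad" (length 3)
One optimal edit sequence:
  1. delete 'r'  (+1)
  2. substitute 'e' -> 'm'  (+1)
  3. keep 'a'
  4. keep 'd'
  5. delete 'i'  (+1)
  6. delete 'n'  (+1)
  7. delete 'g'  (+1)
Edit distance = 5
Max length = max(7, 3) = 7
Similarity = 1 - 5/7
= 0.2857


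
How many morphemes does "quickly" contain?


Word: "quickly"
Morphemes: quick / -ly
Each morpheme carries meaning
= 2 morphemes


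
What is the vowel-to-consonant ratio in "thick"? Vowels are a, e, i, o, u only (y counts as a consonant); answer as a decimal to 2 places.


Word: "thick"
Vowels (a,e,i,o,u): 1
Consonants: 4
Ratio = 1/4
= 0.25


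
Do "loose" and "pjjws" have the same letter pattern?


Pattern of "loose": [0, 1, 1, 2, 3]
Pattern of "pjjws": [0, 1, 1, 2, 3]
Patterns match
Same pattern = Yes


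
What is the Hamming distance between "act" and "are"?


Comparing character by character (same length = 3):
  Pos 0: 'a' vs 'a' =
  Pos 1: 'c' vs 'r' !=
  Pos 2: 't' vs 'e' !=
Hamming distance = 2


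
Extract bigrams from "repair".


Word: "repair" (length 6)
Number of bigrams = 6 - 2 + 1 = 5
  Position 0: "re"
  Position 1: "ep"
  Position 2: "pa"
  Position 3: "ai"
  Position 4: "ir"
Bigrams = "re", "ep", "pa", "ai", "ir"


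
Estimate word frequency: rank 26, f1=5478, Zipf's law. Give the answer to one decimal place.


Zipf's law: f(r) = f(1) / r
f(1) = 5478
f(26) = 5478 / 26
= 210.7 occurrences


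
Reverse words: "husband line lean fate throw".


Original: "husband line lean fate throw"
Words (1..n): husband | line | lean | fate | throw
Reversed (n..1): throw | fate | lean | line | husband
Result = "throw fate lean line husband"


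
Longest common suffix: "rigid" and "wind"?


Word 1: "rigid"
Word 2: "wind"
Comparing from end:
  Pos -1: 'd' == 'd'
  Pos -2: 'i' != 'n' (stop)
LCS = "d" (length 1)


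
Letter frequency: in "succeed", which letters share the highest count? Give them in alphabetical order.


Word: "succeed"
Letter counts:
  'c': 2
  'd': 1
  'e': 2
  's': 1
  'u': 1
Maximum count = 2
Most frequent = 'c', 'e' (2 times each)


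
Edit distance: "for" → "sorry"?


Word 1: "for" (length 3)
Word 2: "sorry" (length 5)
One optimal edit sequence (insert/delete/substitute each cost 1):
  1. substitute 'f' -> 's'  (+1)
  2. keep 'o'
  3. insert 'r'  (+1)
  4. keep 'r'
  5. insert 'y'  (+1)
Total edit operations: 3
Edit distance = 3


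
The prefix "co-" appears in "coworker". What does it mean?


Prefix: co-
Example: coworker = co- + worker
Meaning = together


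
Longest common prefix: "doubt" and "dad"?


Word 1: "doubt"
Word 2: "dad"
Comparing from start:
  Pos 0: 'd' == 'd'
  Pos 1: 'o' != 'a' (stop)
LCP = "d" (length 1)


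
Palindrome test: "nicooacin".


Word: "nicooacin"
Reversed: "nicaoocin"
Forward == Backward? nicooacin != nicaoocin
Palindrome = No


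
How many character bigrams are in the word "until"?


Word: "until" (length 5)
Number of 2-grams = length - 2 + 1 = 5 - 2 + 1
= 4


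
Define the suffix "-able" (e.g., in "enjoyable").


Suffix: -able
Example: enjoyable = enjoy + -able
Meaning = capable of


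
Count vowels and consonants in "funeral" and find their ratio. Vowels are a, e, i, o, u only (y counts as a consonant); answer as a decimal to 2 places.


Word: "funeral"
Vowels (a,e,i,o,u): 3
Consonants: 4
Ratio = 3/4
= 0.75


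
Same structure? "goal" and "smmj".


Pattern of "goal": [0, 1, 2, 3]
Pattern of "smmj": [0, 1, 1, 2]
Patterns do not match
Same pattern = No


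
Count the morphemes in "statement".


Word: "statement"
Morphemes: state | -ment
Each morpheme carries meaning
= 2 morphemes


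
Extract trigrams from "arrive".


Word: "arrive" (length 6)
Number of trigrams = 6 - 3 + 1 = 4
  Position 0: "arr"
  Position 1: "rri"
  Position 2: "riv"
  Position 3: "ive"
Trigrams = "arr", "rri", "riv", "ive"


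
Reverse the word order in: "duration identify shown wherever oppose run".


Original: "duration identify shown wherever oppose run"
Words (1..n): duration | identify | shown | wherever | oppose | run
Reversed (n..1): run | oppose | wherever | shown | identify | duration
Result = "run oppose wherever shown identify duration"


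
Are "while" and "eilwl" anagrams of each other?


Word 1: "while" → sorted: ehilw
Word 2: "eilwl" → sorted: eillw
Same letters? ehilw != eillw
Anagram = No


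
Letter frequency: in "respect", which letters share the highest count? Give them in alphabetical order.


Word: "respect"
Letter counts:
  'c': 1
  'e': 2
  'p': 1
  'r': 1
  's': 1
  't': 1
Maximum count = 2
Most frequent = 'e' (2 times each)


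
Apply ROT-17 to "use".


Word: "use"
Shift: 17
Each letter → (letter + shift) mod 26:
  'u' (20) + 17 = 11 → 'l'
  's' (18) + 17 = 9 → 'j'
  'e' (4) + 17 = 21 → 'v'
Result = "ljv"


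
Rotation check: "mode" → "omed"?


Word: "mode", Candidate: "omed"
Method: check if candidate is substring of word+word
"modemode" contains "omed"? No
Is rotation = No


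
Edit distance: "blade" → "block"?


Word 1: "blade" (length 5)
Word 2: "block" (length 5)
One optimal edit sequence (insert/delete/substitute each cost 1):
  1. keep 'b'
  2. keep 'l'
  3. substitute 'a' -> 'o'  (+1)
  4. substitute 'd' -> 'c'  (+1)
  5. substitute 'e' -> 'k'  (+1)
Total edit operations: 3
Edit distance = 3


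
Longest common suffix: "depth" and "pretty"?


Word 1: "depth"
Word 2: "pretty"
Comparing from end:
  Pos -1: 'h' != 'y' (stop)
LCS = "" (length 0)


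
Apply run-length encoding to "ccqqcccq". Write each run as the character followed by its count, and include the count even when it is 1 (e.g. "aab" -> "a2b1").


String: "ccqqcccq"
Scanning for consecutive runs:
  'c' x 2
  'q' x 2
  'c' x 3
  'q' x 1
RLE = "c2q2c3q1"


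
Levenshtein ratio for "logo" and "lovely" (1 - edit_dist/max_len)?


Word 1: "logo" (length 4)
Word 2: "lovely" (length 6)
One optimal edit sequence:
  1. keep 'l'
  2. keep 'o'
  3. insert 'v'  (+1)
  4. insert 'e'  (+1)
  5. substitute 'g' -> 'l'  (+1)
  6. substitute 'o' -> 'y'  (+1)
Edit distance = 4
Max length = max(4, 6) = 6
Similarity = 1 - 4/6
= 0.3333


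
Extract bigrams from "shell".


Word: "shell" (length 5)
Number of bigrams = 5 - 2 + 1 = 4
  Position 0: "sh"
  Position 1: "he"
  Position 2: "el"
  Position 3: "ll"
Bigrams = "sh", "he", "el", "ll"


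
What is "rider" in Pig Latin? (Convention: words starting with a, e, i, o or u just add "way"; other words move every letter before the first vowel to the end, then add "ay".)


Word: "rider"
Starts with consonant(s) → move to end, add 'ay'
Consonant cluster: "r"
Pig Latin = "iderray"


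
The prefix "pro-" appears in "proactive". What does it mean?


Prefix: pro-
As in: proactive -> pro- + active
Meaning = forward / in favor of


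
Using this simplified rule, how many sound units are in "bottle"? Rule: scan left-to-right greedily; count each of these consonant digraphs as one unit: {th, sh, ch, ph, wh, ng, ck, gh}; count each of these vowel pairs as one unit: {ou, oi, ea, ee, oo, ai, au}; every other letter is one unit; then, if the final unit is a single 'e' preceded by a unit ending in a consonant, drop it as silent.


Word: "bottle" (6 letters)
Left-to-right scan:
  [1] 'b' (letter)
  [2] 'o' (letter)
  [3] 't' (letter)
  [4] 't' (letter)
  [5] 'l' (letter)
  [6] 'e' (letter)
Units from scan: 6
Final unit is 'e' after a consonant -> drop as silent (-1)
Sound units = 5 units


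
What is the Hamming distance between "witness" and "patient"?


Comparing character by character (same length = 7):
  Pos 0: 'w' vs 'p' !=
  Pos 1: 'i' vs 'a' !=
  Pos 2: 't' vs 't' =
  Pos 3: 'n' vs 'i' !=
  Pos 4: 'e' vs 'e' =
  Pos 5: 's' vs 'n' !=
  Pos 6: 's' vs 't' !=
Hamming distance = 5


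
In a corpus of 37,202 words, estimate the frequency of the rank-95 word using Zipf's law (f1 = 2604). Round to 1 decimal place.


Zipf's law: f(r) = f(1) / r
f(1) = 2604
f(95) = 2604 / 95
= 27.4 occurrences


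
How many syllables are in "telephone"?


Word: "telephone"
Syllable breakdown: tel · e · phone
Counting: 3 parts
= 3 syllables


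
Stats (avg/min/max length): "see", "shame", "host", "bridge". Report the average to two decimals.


Lengths: "see"=3, "shame"=5, "host"=4, "bridge"=6
Sum = 18, Count = 4
Average = 18/4 = 4.50
= avg=4.50, min=3, max=6


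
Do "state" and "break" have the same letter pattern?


Pattern of "state": [0, 1, 2, 1, 3]
Pattern of "break": [0, 1, 2, 3, 4]
Patterns do not match
Same pattern = No


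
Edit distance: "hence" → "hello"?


Word 1: "hence" (length 5)
Word 2: "hello" (length 5)
One optimal edit sequence (insert/delete/substitute each cost 1):
  1. keep 'h'
  2. keep 'e'
  3. substitute 'n' -> 'l'  (+1)
  4. substitute 'c' -> 'l'  (+1)
  5. substitute 'e' -> 'o'  (+1)
Total edit operations: 3
Edit distance = 3


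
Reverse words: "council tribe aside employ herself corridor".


Original: "council tribe aside employ herself corridor"
Words (1..n): council | tribe | aside | employ | herself | corridor
Reversed (n..1): corridor | herself | employ | aside | tribe | council
Result = "corridor herself employ aside tribe council"


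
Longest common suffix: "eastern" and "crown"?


Word 1: "eastern"
Word 2: "crown"
Comparing from end:
  Pos -1: 'n' == 'n'
  Pos -2: 'r' != 'w' (stop)
LCS = "n" (length 1)


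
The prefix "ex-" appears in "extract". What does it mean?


Prefix: ex-
Example: extract (ex- + tract)
Meaning = out / former


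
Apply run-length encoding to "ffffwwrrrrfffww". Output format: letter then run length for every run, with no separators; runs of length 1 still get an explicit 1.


String: "ffffwwrrrrfffww"
Scanning for consecutive runs:
  'f' x 4
  'w' x 2
  'r' x 4
  'f' x 3
  'w' x 2
RLE = "f4w2r4f3w2"


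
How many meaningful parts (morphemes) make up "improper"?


Word: "improper"
Morphemes: im- | proper
Each morpheme carries meaning
= 2 morphemes


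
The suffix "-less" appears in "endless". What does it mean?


Suffix: -less
Example: endless = end + -less
Meaning = without


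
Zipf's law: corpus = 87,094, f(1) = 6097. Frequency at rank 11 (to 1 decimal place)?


Zipf's law: f(r) = f(1) / r
f(1) = 6097
f(11) = 6097 / 11
= 554.3 occurrences


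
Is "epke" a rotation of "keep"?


Word: "keep", Candidate: "epke"
Method: check if candidate is substring of word+word
"keepkeep" contains "epke"? Yes
Is rotation = Yes


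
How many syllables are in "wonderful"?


Word: "wonderful"
Syllable breakdown: won | der | ful
Counting: 3 parts
= 3 syllables


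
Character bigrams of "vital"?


Word: "vital" (length 5)
Number of bigrams = 5 - 2 + 1 = 4
  Position 0: "vi"
  Position 1: "it"
  Position 2: "ta"
  Position 3: "al"
Bigrams = "vi", "it", "ta", "al"


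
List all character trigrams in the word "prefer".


Word: "prefer" (length 6)
Number of trigrams = 6 - 3 + 1 = 4
  Position 0: "pre"
  Position 1: "ref"
  Position 2: "efe"
  Position 3: "fer"
Trigrams = "pre", "ref", "efe", "fer"


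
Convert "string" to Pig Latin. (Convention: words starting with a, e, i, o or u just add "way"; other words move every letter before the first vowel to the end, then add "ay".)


Word: "string"
Starts with consonant(s) → move to end, add 'ay'
Consonant cluster: "str"
Pig Latin = "ingstray"


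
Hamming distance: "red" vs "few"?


Comparing character by character (same length = 3):
  Pos 0: 'r' vs 'f' !=
  Pos 1: 'e' vs 'e' =
  Pos 2: 'd' vs 'w' !=
Hamming distance = 2


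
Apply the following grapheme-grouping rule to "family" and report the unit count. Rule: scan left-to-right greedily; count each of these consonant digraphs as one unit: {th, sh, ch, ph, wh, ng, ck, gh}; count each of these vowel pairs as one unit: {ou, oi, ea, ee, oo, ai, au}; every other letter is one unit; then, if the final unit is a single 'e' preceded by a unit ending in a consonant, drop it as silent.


Word: "family" (6 letters)
Left-to-right scan:
  1. 'f' (letter)
  2. 'a' (letter)
  3. 'm' (letter)
  4. 'i' (letter)
  5. 'l' (letter)
  6. 'y' (letter)
Units from scan: 6
Sound units = 6 units


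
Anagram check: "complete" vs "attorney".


Word 1: "complete" → sorted: ceelmopt
Word 2: "attorney" → sorted: aenortty
Same letters? ceelmopt != aenortty
Anagram = No


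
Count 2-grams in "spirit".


Word: "spirit" (length 6)
Number of 2-grams = length - 2 + 1 = 6 - 2 + 1
= 5


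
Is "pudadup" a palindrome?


Word: "pudadup"
Reversed: "pudadup"
Forward == Backward? pudadup == pudadup
Palindrome = Yes


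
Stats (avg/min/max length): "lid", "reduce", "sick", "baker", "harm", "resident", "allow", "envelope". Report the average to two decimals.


Lengths: "lid"=3, "reduce"=6, "sick"=4, "baker"=5, "harm"=4, "resident"=8, "allow"=5, "envelope"=8
Sum = 43, Count = 8
Average = 43/8 = 5.38
= avg=5.38, min=3, max=8


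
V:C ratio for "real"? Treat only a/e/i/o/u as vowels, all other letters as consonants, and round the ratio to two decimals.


Word: "real"
Vowels (a,e,i,o,u): 2
Consonants: 2
Ratio = 2/2
= 1.00


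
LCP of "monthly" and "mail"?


Word 1: "monthly"
Word 2: "mail"
Comparing from start:
  Pos 0: 'm' == 'm'
  Pos 1: 'o' != 'a' (stop)
LCP = "m" (length 1)


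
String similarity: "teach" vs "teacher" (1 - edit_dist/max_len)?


Word 1: "teach" (length 5)
Word 2: "teacher" (length 7)
One optimal edit sequence:
  1. keep 't'
  2. keep 'e'
  3. keep 'a'
  4. keep 'c'
  5. keep 'h'
  6. insert 'e'  (+1)
  7. insert 'r'  (+1)
Edit distance = 2
Max length = max(5, 7) = 7
Similarity = 1 - 2/7
= 0.7143


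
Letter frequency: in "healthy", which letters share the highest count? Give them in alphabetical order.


Word: "healthy"
Letter counts:
  'a': 1
  'e': 1
  'h': 2
  'l': 1
  't': 1
  'y': 1
Maximum count = 2
Most frequent = 'h' (2 times each)


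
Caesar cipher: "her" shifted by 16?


Word: "her"
Shift: 16
Each letter → (letter + shift) mod 26:
  'h' (7) + 16 = 23 → 'x'
  'e' (4) + 16 = 20 → 'u'
  'r' (17) + 16 = 7 → 'h'
Result = "xuh"


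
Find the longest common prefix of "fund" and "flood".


Word 1: "fund"
Word 2: "flood"
Comparing from start:
  Pos 0: 'f' == 'f'
  Pos 1: 'u' != 'l' (stop)
LCP = "f" (length 1)


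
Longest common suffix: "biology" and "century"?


Word 1: "biology"
Word 2: "century"
Comparing from end:
  Pos -1: 'y' == 'y'
  Pos -2: 'g' != 'r' (stop)
LCS = "y" (length 1)


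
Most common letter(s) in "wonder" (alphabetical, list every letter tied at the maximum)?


Word: "wonder"
Letter counts:
  'd': 1
  'e': 1
  'n': 1
  'o': 1
  'r': 1
  'w': 1
Maximum count = 1
Most frequent = 'd', 'e', 'n', 'o', 'r', 'w' (1 time each)


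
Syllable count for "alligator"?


Word: "alligator"
Syllable breakdown: al / li / ga / tor
Counting: 4 parts
= 4 syllables


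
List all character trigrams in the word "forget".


Word: "forget" (length 6)
Number of trigrams = 6 - 3 + 1 = 4
  Position 0: "for"
  Position 1: "org"
  Position 2: "rge"
  Position 3: "get"
Trigrams = "for", "org", "rge", "get"


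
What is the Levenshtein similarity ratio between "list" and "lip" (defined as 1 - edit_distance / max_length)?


Word 1: "list" (length 4)
Word 2: "lip" (length 3)
One optimal edit sequence:
  1. keep 'l'
  2. keep 'i'
  3. delete 's'  (+1)
  4. substitute 't' -> 'p'  (+1)
Edit distance = 2
Max length = max(4, 3) = 4
Similarity = 1 - 2/4
= 0.5000


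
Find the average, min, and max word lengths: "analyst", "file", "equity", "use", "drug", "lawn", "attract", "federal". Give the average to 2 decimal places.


Lengths: "analyst"=7, "file"=4, "equity"=6, "use"=3, "drug"=4, "lawn"=4, "attract"=7, "federal"=7
Sum = 42, Count = 8
Average = 42/8 = 5.25
= avg=5.25, min=3, max=7


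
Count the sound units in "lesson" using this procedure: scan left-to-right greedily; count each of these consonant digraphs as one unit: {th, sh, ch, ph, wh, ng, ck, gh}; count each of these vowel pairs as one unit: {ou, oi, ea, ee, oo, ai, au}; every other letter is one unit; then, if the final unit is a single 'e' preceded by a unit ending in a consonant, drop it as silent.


Word: "lesson" (6 letters)
Left-to-right scan:
  (1) 'l' (letter)
  (2) 'e' (letter)
  (3) 's' (letter)
  (4) 's' (letter)
  (5) 'o' (letter)
  (6) 'n' (letter)
Units from scan: 6
Sound units = 6 units


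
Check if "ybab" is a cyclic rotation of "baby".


Word: "baby", Candidate: "ybab"
Method: check if candidate is substring of word+word
"babybaby" contains "ybab"? Yes
Is rotation = Yes


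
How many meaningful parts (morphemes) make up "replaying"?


Word: "replaying"
Morphemes: re- | play | -ing
Each morpheme carries meaning
= 3 morphemes


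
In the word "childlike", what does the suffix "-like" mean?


Suffix: -like
Example: childlike = child + -like
Meaning = resembling


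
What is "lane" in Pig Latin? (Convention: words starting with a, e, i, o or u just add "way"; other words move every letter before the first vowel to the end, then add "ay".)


Word: "lane"
Starts with consonant(s) → move to end, add 'ay'
Consonant cluster: "l"
Pig Latin = "anelay"


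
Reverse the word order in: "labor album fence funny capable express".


Original: "labor album fence funny capable express"
Words (1..n): labor | album | fence | funny | capable | express
Reversed (n..1): express | capable | funny | fence | album | labor
Result = "express capable funny fence album labor"


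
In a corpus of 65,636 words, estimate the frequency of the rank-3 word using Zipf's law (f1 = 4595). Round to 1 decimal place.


Zipf's law: f(r) = f(1) / r
f(1) = 4595
f(3) = 4595 / 3
= 1531.7 occurrences


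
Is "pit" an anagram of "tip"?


Word 1: "tip" → sorted: ipt
Word 2: "pit" → sorted: ipt
Same letters? ipt == ipt
Anagram = Yes


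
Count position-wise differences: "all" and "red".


Comparing character by character (same length = 3):
  Pos 0: 'a' vs 'r' !=
  Pos 1: 'l' vs 'e' !=
  Pos 2: 'l' vs 'd' !=
Hamming distance = 3


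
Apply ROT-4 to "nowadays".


Word: "nowadays"
Shift: 4
Each letter → (letter + shift) mod 26:
  'n' (13) + 4 = 17 → 'r'
  'o' (14) + 4 = 18 → 's'
  'w' (22) + 4 = 0 → 'a'
  'a' (0) + 4 = 4 → 'e'
  'd' (3) + 4 = 7 → 'h'
  'a' (0) + 4 = 4 → 'e'
  'y' (24) + 4 = 2 → 'c'
  's' (18) + 4 = 22 → 'w'
Result = "rsaehecw"


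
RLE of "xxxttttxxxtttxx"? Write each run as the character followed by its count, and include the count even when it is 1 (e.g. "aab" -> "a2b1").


String: "xxxttttxxxtttxx"
Scanning for consecutive runs:
  'x' x 3
  't' x 4
  'x' x 3
  't' x 3
  'x' x 2
RLE = "x3t4x3t3x2"


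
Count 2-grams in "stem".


Word: "stem" (length 4)
Number of 2-grams = length - 2 + 1 = 4 - 2 + 1
= 3


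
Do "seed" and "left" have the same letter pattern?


Pattern of "seed": [0, 1, 1, 2]
Pattern of "left": [0, 1, 2, 3]
Patterns do not match
Same pattern = No


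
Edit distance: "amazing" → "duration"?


Word 1: "amazing" (length 7)
Word 2: "duration" (length 8)
One optimal edit sequence (insert/delete/substitute each cost 1):
  1. insert 'd'  (+1)
  2. substitute 'a' -> 'u'  (+1)
  3. substitute 'm' -> 'r'  (+1)
  4. keep 'a'
  5. substitute 'z' -> 't'  (+1)
  6. keep 'i'
  7. substitute 'n' -> 'o'  (+1)
  8. substitute 'g' -> 'n'  (+1)
Total edit operations: 6
Edit distance = 6


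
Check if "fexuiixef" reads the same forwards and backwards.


Word: "fexuiixef"
Reversed: "fexiiuxef"
Forward == Backward? fexuiixef != fexiiuxef
Palindrome = No


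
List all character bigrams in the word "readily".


Word: "readily" (length 7)
Number of bigrams = 7 - 2 + 1 = 6
  Position 0: "re"
  Position 1: "ea"
  Position 2: "ad"
  Position 3: "di"
  Position 4: "il"
  Position 5: "ly"
Bigrams = "re", "ea", "ad", "di", "il", "ly"


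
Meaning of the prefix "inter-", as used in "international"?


Prefix: inter-
Example: international = inter- + national
Meaning = between


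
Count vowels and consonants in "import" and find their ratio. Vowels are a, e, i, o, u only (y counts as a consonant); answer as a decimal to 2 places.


Word: "import"
Vowels (a,e,i,o,u): 2
Consonants: 4
Ratio = 2/4
= 0.50


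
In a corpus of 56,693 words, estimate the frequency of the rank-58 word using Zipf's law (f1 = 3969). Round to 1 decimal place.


Zipf's law: f(r) = f(1) / r
f(1) = 3969
f(58) = 3969 / 58
= 68.4 occurrences


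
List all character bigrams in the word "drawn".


Word: "drawn" (length 5)
Number of bigrams = 5 - 2 + 1 = 4
  Position 0: "dr"
  Position 1: "ra"
  Position 2: "aw"
  Position 3: "wn"
Bigrams = "dr", "ra", "aw", "wn"


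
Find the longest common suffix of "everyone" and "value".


Word 1: "everyone"
Word 2: "value"
Comparing from end:
  Pos -1: 'e' == 'e'
  Pos -2: 'n' != 'u' (stop)
LCS = "e" (length 1)


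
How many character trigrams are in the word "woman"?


Word: "woman" (length 5)
Number of 3-grams = length - 3 + 1 = 5 - 3 + 1
= 3


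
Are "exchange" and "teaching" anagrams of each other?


Word 1: "exchange" → sorted: aceeghnx
Word 2: "teaching" → sorted: aceghint
Same letters? aceeghnx != aceghint
Anagram = No


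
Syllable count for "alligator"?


Word: "alligator"
Syllable breakdown: al · li · ga · tor
Counting: 4 parts
= 4 syllables


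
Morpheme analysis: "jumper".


Word: "jumper"
Morphemes: jump | -er
Each morpheme carries meaning
= 2 morphemes


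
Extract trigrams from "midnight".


Word: "midnight" (length 8)
Number of trigrams = 8 - 3 + 1 = 6
  Position 0: "mid"
  Position 1: "idn"
  Position 2: "dni"
  Position 3: "nig"
  Position 4: "igh"
  Position 5: "ght"
Trigrams = "mid", "idn", "dni", "nig", "igh", "ght"


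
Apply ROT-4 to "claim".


Word: "claim"
Shift: 4
Each letter → (letter + shift) mod 26:
  'c' (2) + 4 = 6 → 'g'
  'l' (11) + 4 = 15 → 'p'
  'a' (0) + 4 = 4 → 'e'
  'i' (8) + 4 = 12 → 'm'
  'm' (12) + 4 = 16 → 'q'
Result = "gpemq"


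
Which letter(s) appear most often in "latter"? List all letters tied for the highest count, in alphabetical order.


Word: "latter"
Letter counts:
  'a': 1
  'e': 1
  'l': 1
  'r': 1
  't': 2
Maximum count = 2
Most frequent = 't' (2 times each)


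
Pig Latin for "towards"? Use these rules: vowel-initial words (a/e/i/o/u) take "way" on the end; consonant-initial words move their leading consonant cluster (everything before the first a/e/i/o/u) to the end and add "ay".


Word: "towards"
Starts with consonant(s) → move to end, add 'ay'
Consonant cluster: "t"
Pig Latin = "owardstay"


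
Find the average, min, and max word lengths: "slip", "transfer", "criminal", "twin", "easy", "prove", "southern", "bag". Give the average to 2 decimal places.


Lengths: "slip"=4, "transfer"=8, "criminal"=8, "twin"=4, "easy"=4, "prove"=5, "southern"=8, "bag"=3
Sum = 44, Count = 8
Average = 44/8 = 5.50
= avg=5.50, min=3, max=8


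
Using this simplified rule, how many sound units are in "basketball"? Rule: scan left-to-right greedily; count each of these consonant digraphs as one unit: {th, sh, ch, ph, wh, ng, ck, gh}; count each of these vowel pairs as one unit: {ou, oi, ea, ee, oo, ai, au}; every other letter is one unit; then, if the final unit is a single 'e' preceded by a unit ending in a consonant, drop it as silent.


Word: "basketball" (10 letters)
Left-to-right scan:
  [1] 'b' (letter)
  [2] 'a' (letter)
  [3] 's' (letter)
  [4] 'k' (letter)
  [5] 'e' (letter)
  [6] 't' (letter)
  [7] 'b' (letter)
  [8] 'a' (letter)
  [9] 'l' (letter)
  [10] 'l' (letter)
Units from scan: 10
Sound units = 10 units


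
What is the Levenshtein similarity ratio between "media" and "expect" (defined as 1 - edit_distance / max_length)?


Word 1: "media" (length 5)
Word 2: "expect" (length 6)
One optimal edit sequence:
  1. insert 'e'  (+1)
  2. substitute 'm' -> 'x'  (+1)
  3. substitute 'e' -> 'p'  (+1)
  4. substitute 'd' -> 'e'  (+1)
  5. substitute 'i' -> 'c'  (+1)
  6. substitute 'a' -> 't'  (+1)
Edit distance = 6
Max length = max(5, 6) = 6
Similarity = 1 - 6/6
= 0.0000


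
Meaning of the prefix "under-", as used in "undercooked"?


Prefix: under-
Example: undercooked = under- + cooked
Meaning = insufficient


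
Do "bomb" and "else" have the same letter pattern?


Pattern of "bomb": [0, 1, 2, 0]
Pattern of "else": [0, 1, 2, 0]
Patterns match
Same pattern = Yes


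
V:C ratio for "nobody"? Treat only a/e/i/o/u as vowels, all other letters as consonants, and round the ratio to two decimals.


Word: "nobody"
Vowels (a,e,i,o,u): 2
Consonants: 4
Ratio = 2/4
= 0.50


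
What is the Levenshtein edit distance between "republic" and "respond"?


Word 1: "republic" (length 8)
Word 2: "respond" (length 7)
One optimal edit sequence (insert/delete/substitute each cost 1):
  1. keep 'r'
  2. keep 'e'
  3. delete 'p'  (+1)
  4. substitute 'u' -> 's'  (+1)
  5. substitute 'b' -> 'p'  (+1)
  6. substitute 'l' -> 'o'  (+1)
  7. substitute 'i' -> 'n'  (+1)
  8. substitute 'c' -> 'd'  (+1)
Total edit operations: 6
Edit distance = 6


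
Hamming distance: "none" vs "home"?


Comparing character by character (same length = 4):
  Pos 0: 'n' vs 'h' !=
  Pos 1: 'o' vs 'o' =
  Pos 2: 'n' vs 'm' !=
  Pos 3: 'e' vs 'e' =
Hamming distance = 2


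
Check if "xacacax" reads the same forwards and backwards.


Word: "xacacax"
Reversed: "xacacax"
Forward == Backward? xacacax == xacacax
Palindrome = Yes


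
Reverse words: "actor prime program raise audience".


Original: "actor prime program raise audience"
Words (1..n): actor | prime | program | raise | audience
Reversed (n..1): audience | raise | program | prime | actor
Result = "audience raise program prime actor"


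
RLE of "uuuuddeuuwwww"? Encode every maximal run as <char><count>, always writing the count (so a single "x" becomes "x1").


String: "uuuuddeuuwwww"
Scanning for consecutive runs:
  'u' x 4
  'd' x 2
  'e' x 1
  'u' x 2
  'w' x 4
RLE = "u4d2e1u2w4"


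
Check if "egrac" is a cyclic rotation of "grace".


Word: "grace", Candidate: "egrac"
Method: check if candidate is substring of word+word
"gracegrace" contains "egrac"? Yes
Is rotation = Yes


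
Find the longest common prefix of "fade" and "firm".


Word 1: "fade"
Word 2: "firm"
Comparing from start:
  Pos 0: 'f' == 'f'
  Pos 1: 'a' != 'i' (stop)
LCP = "f" (length 1)


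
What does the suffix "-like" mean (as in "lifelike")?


Suffix: -like
Example: lifelike (life + -like)
Meaning = resembling


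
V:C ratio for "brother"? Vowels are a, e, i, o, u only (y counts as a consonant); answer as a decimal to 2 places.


Word: "brother"
Vowels (a,e,i,o,u): 2
Consonants: 5
Ratio = 2/5
= 0.40


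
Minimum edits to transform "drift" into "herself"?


Word 1: "drift" (length 5)
Word 2: "herself" (length 7)
One optimal edit sequence (insert/delete/substitute each cost 1):
  1. insert 'h'  (+1)
  2. substitute 'd' -> 'e'  (+1)
  3. keep 'r'
  4. insert 's'  (+1)
  5. substitute 'i' -> 'e'  (+1)
  6. substitute 'f' -> 'l'  (+1)
  7. substitute 't' -> 'f'  (+1)
Total edit operations: 6
Edit distance = 6


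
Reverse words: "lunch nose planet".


Original: "lunch nose planet"
Words (1..n): lunch | nose | planet
Reversed (n..1): planet | nose | lunch
Result = "planet nose lunch"


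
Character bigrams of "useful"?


Word: "useful" (length 6)
Number of bigrams = 6 - 2 + 1 = 5
  Position 0: "us"
  Position 1: "se"
  Position 2: "ef"
  Position 3: "fu"
  Position 4: "ul"
Bigrams = "us", "se", "ef", "fu", "ul"


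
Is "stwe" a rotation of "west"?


Word: "west", Candidate: "stwe"
Method: check if candidate is substring of word+word
"westwest" contains "stwe"? Yes
Is rotation = Yes


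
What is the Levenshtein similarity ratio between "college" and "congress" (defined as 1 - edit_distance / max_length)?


Word 1: "college" (length 7)
Word 2: "congress" (length 8)
One optimal edit sequence:
  1. keep 'c'
  2. keep 'o'
  3. insert 'n'  (+1)
  4. substitute 'l' -> 'g'  (+1)
  5. substitute 'l' -> 'r'  (+1)
  6. keep 'e'
  7. substitute 'g' -> 's'  (+1)
  8. substitute 'e' -> 's'  (+1)
Edit distance = 5
Max length = max(7, 8) = 8
Similarity = 1 - 5/8
= 0.3750


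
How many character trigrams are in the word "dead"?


Word: "dead" (length 4)
Number of 3-grams = length - 3 + 1 = 4 - 3 + 1
= 2


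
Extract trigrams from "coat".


Word: "coat" (length 4)
Number of trigrams = 4 - 3 + 1 = 2
  Position 0: "coa"
  Position 1: "oat"
Trigrams = "coa", "oat"


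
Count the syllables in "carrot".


Word: "carrot"
Syllable breakdown: car | rot
Counting: 2 parts
= 2 syllables


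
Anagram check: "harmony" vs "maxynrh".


Word 1: "harmony" → sorted: ahmnory
Word 2: "maxynrh" → sorted: ahmnrxy
Same letters? ahmnory != ahmnrxy
Anagram = No


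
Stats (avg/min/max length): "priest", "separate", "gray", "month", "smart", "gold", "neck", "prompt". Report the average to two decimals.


Lengths: "priest"=6, "separate"=8, "gray"=4, "month"=5, "smart"=5, "gold"=4, "neck"=4, "prompt"=6
Sum = 42, Count = 8
Average = 42/8 = 5.25
= avg=5.25, min=4, max=8


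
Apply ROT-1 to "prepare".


Word: "prepare"
Shift: 1
Each letter → (letter + shift) mod 26:
  'p' (15) + 1 = 16 → 'q'
  'r' (17) + 1 = 18 → 's'
  'e' (4) + 1 = 5 → 'f'
  'p' (15) + 1 = 16 → 'q'
  'a' (0) + 1 = 1 → 'b'
  'r' (17) + 1 = 18 → 's'
  'e' (4) + 1 = 5 → 'f'
Result = "qsfqbsf"


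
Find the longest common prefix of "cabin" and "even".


Word 1: "cabin"
Word 2: "even"
Comparing from start:
  Pos 0: 'c' != 'e' (stop)
LCP = "" (length 0)


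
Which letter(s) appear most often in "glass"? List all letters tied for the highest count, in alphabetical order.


Word: "glass"
Letter counts:
  'a': 1
  'g': 1
  'l': 1
  's': 2
Maximum count = 2
Most frequent = 's' (2 times each)


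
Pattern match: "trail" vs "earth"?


Pattern of "trail": [0, 1, 2, 3, 4]
Pattern of "earth": [0, 1, 2, 3, 4]
Patterns match
Same pattern = Yes


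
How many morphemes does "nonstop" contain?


Word: "nonstop"
Morphemes: non- + stop
Each morpheme carries meaning
= 2 morphemes


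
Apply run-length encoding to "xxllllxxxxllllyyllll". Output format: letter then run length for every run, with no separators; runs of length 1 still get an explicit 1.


String: "xxllllxxxxllllyyllll"
Scanning for consecutive runs:
  'x' x 2
  'l' x 4
  'x' x 4
  'l' x 4
  'y' x 2
  'l' x 4
RLE = "x2l4x4l4y2l4"


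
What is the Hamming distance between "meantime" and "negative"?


Comparing character by character (same length = 8):
  Pos 0: 'm' vs 'n' !=
  Pos 1: 'e' vs 'e' =
  Pos 2: 'a' vs 'g' !=
  Pos 3: 'n' vs 'a' !=
  Pos 4: 't' vs 't' =
  Pos 5: 'i' vs 'i' =
  Pos 6: 'm' vs 'v' !=
  Pos 7: 'e' vs 'e' =
Hamming distance = 4


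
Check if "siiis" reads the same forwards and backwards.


Word: "siiis"
Reversed: "siiis"
Forward == Backward? siiis == siiis
Palindrome = Yes


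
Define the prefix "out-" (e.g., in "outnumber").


Prefix: out-
As in: outnumber -> out- + number
Meaning = surpass


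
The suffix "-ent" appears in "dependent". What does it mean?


Suffix: -ent
Example: dependent (depend + -ent)
Meaning = one who / that which


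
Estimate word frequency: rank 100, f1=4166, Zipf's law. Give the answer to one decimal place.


Zipf's law: f(r) = f(1) / r
f(1) = 4166
f(100) = 4166 / 100
= 41.7 occurrences


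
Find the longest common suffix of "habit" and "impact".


Word 1: "habit"
Word 2: "impact"
Comparing from end:
  Pos -1: 't' == 't'
  Pos -2: 'i' != 'c' (stop)
LCS = "t" (length 1)


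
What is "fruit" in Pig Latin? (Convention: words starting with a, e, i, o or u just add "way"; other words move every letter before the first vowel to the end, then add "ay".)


Word: "fruit"
Starts with consonant(s) → move to end, add 'ay'
Consonant cluster: "fr"
Pig Latin = "uitfray"


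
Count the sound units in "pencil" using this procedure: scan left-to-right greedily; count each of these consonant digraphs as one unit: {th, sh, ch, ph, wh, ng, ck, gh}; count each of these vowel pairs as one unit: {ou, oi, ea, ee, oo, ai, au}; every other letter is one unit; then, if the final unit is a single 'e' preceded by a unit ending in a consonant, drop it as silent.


Word: "pencil" (6 letters)
Left-to-right scan:
  1. 'p' (letter)
  2. 'e' (letter)
  3. 'n' (letter)
  4. 'c' (letter)
  5. 'i' (letter)
  6. 'l' (letter)
Units from scan: 6
Sound units = 6 units


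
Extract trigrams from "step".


Word: "step" (length 4)
Number of trigrams = 4 - 3 + 1 = 2
  Position 0: "ste"
  Position 1: "tep"
Trigrams = "ste", "tep"


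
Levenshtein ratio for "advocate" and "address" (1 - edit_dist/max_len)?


Word 1: "advocate" (length 8)
Word 2: "address" (length 7)
One optimal edit sequence:
  1. keep 'a'
  2. keep 'd'
  3. delete 'v'  (+1)
  4. substitute 'o' -> 'd'  (+1)
  5. substitute 'c' -> 'r'  (+1)
  6. substitute 'a' -> 'e'  (+1)
  7. substitute 't' -> 's'  (+1)
  8. substitute 'e' -> 's'  (+1)
Edit distance = 6
Max length = max(8, 7) = 8
Similarity = 1 - 6/8
= 0.2500


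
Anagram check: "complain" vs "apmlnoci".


Word 1: "complain" → sorted: acilmnop
Word 2: "apmlnoci" → sorted: acilmnop
Same letters? acilmnop == acilmnop
Anagram = Yes


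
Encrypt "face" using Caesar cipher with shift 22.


Word: "face"
Shift: 22
Each letter → (letter + shift) mod 26:
  'f' (5) + 22 = 1 → 'b'
  'a' (0) + 22 = 22 → 'w'
  'c' (2) + 22 = 24 → 'y'
  'e' (4) + 22 = 0 → 'a'
Result = "bwya"


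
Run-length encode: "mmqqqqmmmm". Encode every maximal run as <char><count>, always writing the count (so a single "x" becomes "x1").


String: "mmqqqqmmmm"
Scanning for consecutive runs:
  'm' x 2
  'q' x 4
  'm' x 4
RLE = "m2q4m4"


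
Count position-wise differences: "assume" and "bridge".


Comparing character by character (same length = 6):
  Pos 0: 'a' vs 'b' !=
  Pos 1: 's' vs 'r' !=
  Pos 2: 's' vs 'i' !=
  Pos 3: 'u' vs 'd' !=
  Pos 4: 'm' vs 'g' !=
  Pos 5: 'e' vs 'e' =
Hamming distance = 5


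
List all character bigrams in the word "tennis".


Word: "tennis" (length 6)
Number of bigrams = 6 - 2 + 1 = 5
  Position 0: "te"
  Position 1: "en"
  Position 2: "nn"
  Position 3: "ni"
  Position 4: "is"
Bigrams = "te", "en", "nn", "ni", "is"


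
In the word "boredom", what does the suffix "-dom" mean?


Suffix: -dom
As in: boredom -> bore + -dom
Meaning = state / realm


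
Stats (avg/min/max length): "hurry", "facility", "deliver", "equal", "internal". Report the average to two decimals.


Lengths: "hurry"=5, "facility"=8, "deliver"=7, "equal"=5, "internal"=8
Sum = 33, Count = 5
Average = 33/5 = 6.60
= avg=6.60, min=5, max=8


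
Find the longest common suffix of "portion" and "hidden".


Word 1: "portion"
Word 2: "hidden"
Comparing from end:
  Pos -1: 'n' == 'n'
  Pos -2: 'o' != 'e' (stop)
LCS = "n" (length 1)
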